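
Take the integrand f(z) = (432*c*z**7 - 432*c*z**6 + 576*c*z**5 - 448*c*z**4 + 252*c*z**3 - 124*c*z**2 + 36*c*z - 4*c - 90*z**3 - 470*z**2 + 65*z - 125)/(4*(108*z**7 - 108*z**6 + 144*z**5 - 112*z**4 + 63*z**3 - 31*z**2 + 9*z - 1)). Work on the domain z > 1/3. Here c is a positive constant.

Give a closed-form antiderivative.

Differentiate the proposed F(z) back; it has to land on f(z) exactly.
Check: d/dz[(72*c*z**5 - 48*c*z**4 + 44*c*z**3 - 24*c*z**2 + 4*c*z + 5*z + 20)/(72*z**4 - 48*z**3 + 44*z**2 - 24*z + 4)] = (432*c*z**7 - 432*c*z**6 + 576*c*z**5 - 448*c*z**4 + 252*c*z**3 - 124*c*z**2 + 36*c*z - 4*c - 90*z**3 - 470*z**2 + 65*z - 125)/(432*z**7 - 432*z**6 + 576*z**5 - 448*z**4 + 252*z**3 - 124*z**2 + 36*z - 4), which equals f(z).

An antiderivative is F(z) = (72*c*z**5 - 48*c*z**4 + 44*c*z**3 - 24*c*z**2 + 4*c*z + 5*z + 20)/(72*z**4 - 48*z**3 + 44*z**2 - 24*z + 4).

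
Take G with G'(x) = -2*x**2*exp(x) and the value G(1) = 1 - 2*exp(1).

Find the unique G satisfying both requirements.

G(x) = (-2*x**2 + 4*x - 4)*exp(x) + 1

Recognize the product-rule pattern: G'(x) = u'v + uv' with u = -2*x**2 + 4*x - 4, v = exp(x), so integration by parts undoes it.
A general antiderivative is (-2*x**2 + 4*x - 4)*exp(x) + C.
The condition gives C = 1 - 2*exp(1) - (-2*exp(1)) = 1.
So G(x) = (-2*x**2 + 4*x - 4)*exp(x) + 1.
Check: d/dx[(-2*x**2 + 4*x - 4)*exp(x) + 1] = -2*x**2*exp(x) = G'(x).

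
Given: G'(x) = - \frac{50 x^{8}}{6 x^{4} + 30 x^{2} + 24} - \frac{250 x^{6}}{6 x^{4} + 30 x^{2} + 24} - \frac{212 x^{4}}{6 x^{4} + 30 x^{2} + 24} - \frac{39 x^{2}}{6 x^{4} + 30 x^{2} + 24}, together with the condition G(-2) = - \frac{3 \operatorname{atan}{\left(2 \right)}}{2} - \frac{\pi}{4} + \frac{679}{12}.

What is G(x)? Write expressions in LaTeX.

The integrand splits into summands that can be handled one at a time.
A general antiderivative is - \frac{5 x^{5}}{3} - 2 x + \operatorname{atan}{\left(\frac{x}{2} \right)} + \frac{3 \operatorname{atan}{\left(x \right)}}{2} - \frac{3}{4} + C.
The condition gives C = - \frac{3 \operatorname{atan}{\left(2 \right)}}{2} - \frac{\pi}{4} + \frac{679}{12} - (- \frac{3 \operatorname{atan}{\left(2 \right)}}{2} - \frac{\pi}{4} + \frac{679}{12}) = 0.
So G(x) = - \frac{5 x^{5}}{3} - 2 x + \operatorname{atan}{\left(\frac{x}{2} \right)} + \frac{3 \operatorname{atan}{\left(x \right)}}{2} - \frac{3}{4}.
Check: d/dx[- \frac{5 x^{5}}{3} - 2 x + \operatorname{atan}{\left(\frac{x}{2} \right)} + \frac{3 \operatorname{atan}{\left(x \right)}}{2} - \frac{3}{4}] = \frac{- 50 x^{8} - 250 x^{6} - 212 x^{4} - 39 x^{2}}{6 x^{4} + 30 x^{2} + 24}, which equals G'(x).

G(x) = - \frac{5 x^{5}}{3} - 2 x + \operatorname{atan}{\left(\frac{x}{2} \right)} + \frac{3 \operatorname{atan}{\left(x \right)}}{2} - \frac{3}{4}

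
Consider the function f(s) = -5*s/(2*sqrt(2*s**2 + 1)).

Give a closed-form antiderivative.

The substitution u = 2*s**2 + 1 works: f is exactly (dF/du)*(du/ds) for that inner function.
Check: d/ds[-5*sqrt(2*s**2 + 1)/4] = -5*s/(2*sqrt(2*s**2 + 1)) = f(s).

An antiderivative is F(s) = -5*sqrt(2*s**2 + 1)/4.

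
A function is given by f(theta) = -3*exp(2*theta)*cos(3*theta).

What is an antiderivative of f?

An antiderivative is F(theta) = -3*(3*sin(3*theta) + 2*cos(3*theta))*exp(2*theta)/13.

Recover f(theta) by differentiating a candidate F(theta); any mismatch rules it out.
Check: d/dtheta[-3*(3*sin(3*theta) + 2*cos(3*theta))*exp(2*theta)/13] = -3*exp(2*theta)*cos(3*theta) = f(theta).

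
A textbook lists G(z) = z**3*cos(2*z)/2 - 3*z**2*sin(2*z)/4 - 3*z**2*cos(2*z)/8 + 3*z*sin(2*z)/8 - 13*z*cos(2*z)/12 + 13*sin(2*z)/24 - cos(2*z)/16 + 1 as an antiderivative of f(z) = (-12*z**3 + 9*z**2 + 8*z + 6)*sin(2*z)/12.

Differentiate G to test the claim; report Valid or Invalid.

Valid - differentiating G returns exactly f.

d/dz[G] = -z**3*sin(2*z) + 3*z**2*sin(2*z)/4 + 2*z*sin(2*z)/3 + sin(2*z)/2
This equals f(z) exactly, so the claim holds.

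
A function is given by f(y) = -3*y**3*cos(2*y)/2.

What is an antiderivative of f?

Since d/dy undoes antidifferentiation here, F'(y) = f(y) is required of F(y).
Check: d/dy[-3*y**3*sin(2*y)/4 - 9*y**2*cos(2*y)/8 + 9*y*sin(2*y)/8 + 9*cos(2*y)/16] = -3*y**3*cos(2*y)/2 = f(y).

An antiderivative is F(y) = -3*y**3*sin(2*y)/4 - 9*y**2*cos(2*y)/8 + 9*y*sin(2*y)/8 + 9*cos(2*y)/16.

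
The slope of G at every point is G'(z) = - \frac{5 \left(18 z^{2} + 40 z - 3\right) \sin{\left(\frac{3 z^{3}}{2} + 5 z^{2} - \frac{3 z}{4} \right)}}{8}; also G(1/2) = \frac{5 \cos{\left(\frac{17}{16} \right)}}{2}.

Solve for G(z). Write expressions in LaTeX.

G'(z) matches the chain-rule pattern g'(h)*h' with inner function h(z) = \frac{3 z^{3}}{2} + 5 z^{2} - \frac{3 z}{4}; substituting u = h(z) collapses the integral.
A general antiderivative is \frac{5 \cos{\left(\frac{3 z^{3}}{2} + 5 z^{2} - \frac{3 z}{4} \right)}}{2} + C.
The condition gives C = \frac{5 \cos{\left(\frac{17}{16} \right)}}{2} - (\frac{5 \cos{\left(\frac{17}{16} \right)}}{2}) = 0.
So G(z) = \frac{5 \cos{\left(\frac{3 z^{3}}{2} + 5 z^{2} - \frac{3 z}{4} \right)}}{2}.
Check: d/dz[\frac{5 \cos{\left(\frac{3 z^{3}}{2} + 5 z^{2} - \frac{3 z}{4} \right)}}{2}] = - \frac{45 z^{2} \sin{\left(\frac{3 z^{3}}{2} + 5 z^{2} - \frac{3 z}{4} \right)}}{4} - 25 z \sin{\left(\frac{3 z^{3}}{2} + 5 z^{2} - \frac{3 z}{4} \right)} + \frac{15 \sin{\left(\frac{3 z^{3}}{2} + 5 z^{2} - \frac{3 z}{4} \right)}}{8}, which equals G'(z).

G(z) = \frac{5 \cos{\left(\frac{3 z^{3}}{2} + 5 z^{2} - \frac{3 z}{4} \right)}}{2}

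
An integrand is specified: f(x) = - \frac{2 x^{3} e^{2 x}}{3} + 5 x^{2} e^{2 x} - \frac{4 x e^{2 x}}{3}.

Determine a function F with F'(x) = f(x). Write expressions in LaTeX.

Recognize the product-rule pattern: f = u'v + uv' with u = - \frac{x^{3}}{3} + 3 x^{2} - \frac{11 x}{3} + \frac{11}{6}, v = e^{2 x}, so integration by parts undoes it.
Check: d/dx[\frac{\left(- 2 x^{3} + 18 x^{2} - 22 x + 11\right) e^{2 x}}{6}] = - \frac{2 x^{3} e^{2 x}}{3} + 5 x^{2} e^{2 x} - \frac{4 x e^{2 x}}{3} = f(x).

An antiderivative is F(x) = \frac{\left(- 2 x^{3} + 18 x^{2} - 22 x + 11\right) e^{2 x}}{6}.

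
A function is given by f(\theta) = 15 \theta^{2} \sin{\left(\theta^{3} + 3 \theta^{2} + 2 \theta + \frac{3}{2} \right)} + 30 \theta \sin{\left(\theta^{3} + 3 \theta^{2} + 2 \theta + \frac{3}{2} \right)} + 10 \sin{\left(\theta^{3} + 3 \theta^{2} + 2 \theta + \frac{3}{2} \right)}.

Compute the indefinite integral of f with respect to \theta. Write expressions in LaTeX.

F(\theta) = - 5 \cos{\left(\theta^{3} + 3 \theta^{2} + 2 \theta + \frac{3}{2} \right)} + C

The substitution u = \theta^{3} + 3 \theta^{2} + 2 \theta + \frac{3}{2} works: f is exactly (dF/du)*(du/d\theta) for that inner function.
Check: d/d\theta[- 5 \cos{\left(\theta^{3} + 3 \theta^{2} + 2 \theta + \frac{3}{2} \right)}] = 15 \theta^{2} \sin{\left(\theta^{3} + 3 \theta^{2} + 2 \theta + \frac{3}{2} \right)} + 30 \theta \sin{\left(\theta^{3} + 3 \theta^{2} + 2 \theta + \frac{3}{2} \right)} + 10 \sin{\left(\theta^{3} + 3 \theta^{2} + 2 \theta + \frac{3}{2} \right)} = f(\theta).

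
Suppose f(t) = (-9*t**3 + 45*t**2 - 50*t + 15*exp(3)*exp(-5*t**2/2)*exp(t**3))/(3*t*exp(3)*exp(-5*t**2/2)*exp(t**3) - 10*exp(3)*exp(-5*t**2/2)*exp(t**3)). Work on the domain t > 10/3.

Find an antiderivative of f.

Recover f(t) by differentiating a candidate F(t); any mismatch rules it out.
Check: d/dt[exp(-t**3 + 5*t**2/2 - 3) + 5*log(3*t/2 - 5)] = (-9*t**3 + 45*t**2 - 50*t + 15*exp(3)*exp(-5*t**2/2)*exp(t**3))/(3*t*exp(3)*exp(-5*t**2/2)*exp(t**3) - 10*exp(3)*exp(-5*t**2/2)*exp(t**3)) = f(t).

An antiderivative is F(t) = exp(-t**3 + 5*t**2/2 - 3) + 5*log(3*t/2 - 5).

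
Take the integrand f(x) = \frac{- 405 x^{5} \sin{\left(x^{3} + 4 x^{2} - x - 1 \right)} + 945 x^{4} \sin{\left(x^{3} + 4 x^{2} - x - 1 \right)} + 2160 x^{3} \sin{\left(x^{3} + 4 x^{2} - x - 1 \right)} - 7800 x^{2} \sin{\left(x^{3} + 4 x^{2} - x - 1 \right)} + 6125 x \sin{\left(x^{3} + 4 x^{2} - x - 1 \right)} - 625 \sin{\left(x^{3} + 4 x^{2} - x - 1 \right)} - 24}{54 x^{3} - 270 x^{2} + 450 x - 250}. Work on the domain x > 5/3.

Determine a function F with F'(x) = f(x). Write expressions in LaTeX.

Recover f(x) by differentiating a candidate F(x); any mismatch rules it out.
Check: d/dx[\frac{5 \cos{\left(x^{3} + 4 x^{2} - x - 1 \right)}}{2} + \frac{2}{9 x^{2} - 30 x + 25}] = \frac{- 405 x^{5} \sin{\left(x^{3} + 4 x^{2} - x - 1 \right)} + 945 x^{4} \sin{\left(x^{3} + 4 x^{2} - x - 1 \right)} + 2160 x^{3} \sin{\left(x^{3} + 4 x^{2} - x - 1 \right)} - 7800 x^{2} \sin{\left(x^{3} + 4 x^{2} - x - 1 \right)} + 6125 x \sin{\left(x^{3} + 4 x^{2} - x - 1 \right)} - 625 \sin{\left(x^{3} + 4 x^{2} - x - 1 \right)} - 24}{54 x^{3} - 270 x^{2} + 450 x - 250} = f(x).

An antiderivative is F(x) = \frac{5 \cos{\left(x^{3} + 4 x^{2} - x - 1 \right)}}{2} + \frac{2}{9 x^{2} - 30 x + 25}.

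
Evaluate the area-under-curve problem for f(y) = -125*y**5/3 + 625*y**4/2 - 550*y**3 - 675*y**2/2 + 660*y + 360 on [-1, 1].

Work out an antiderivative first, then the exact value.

Antiderivative: F(y) = -3*(5*y**2/3 - 5*y - 4)**3/2; value = 620

The substitution u = 5*y**2/3 - 5*y - 4 works: f is exactly (dF/du)*(du/dy) for that inner function.
F(y) = -3*(5*y**2/3 - 5*y - 4)**3/2 is an antiderivative of f.
Check: d/dy[-3*(5*y**2/3 - 5*y - 4)**3/2] = -125*y**5/3 + 625*y**4/2 - 550*y**3 - 675*y**2/2 + 660*y + 360 = f(y).
F(1) = 5324/9; F(-1) = -256/9.
Integral = F(1) - F(-1) = 620.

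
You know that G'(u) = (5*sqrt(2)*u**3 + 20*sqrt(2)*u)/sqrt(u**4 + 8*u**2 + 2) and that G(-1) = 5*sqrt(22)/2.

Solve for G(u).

G(u) = 5*sqrt(u**4/2 + 4*u**2 + 1)

The substitution w = u**4/2 + 4*u**2 + 1 works: G'(u) is exactly (dG/dw)*(dw/du) for that inner function.
A general antiderivative is 5*sqrt(u**4/2 + 4*u**2 + 1) + C.
The condition gives C = 5*sqrt(22)/2 - (5*sqrt(22)/2) = 0.
So G(u) = 5*sqrt(u**4/2 + 4*u**2 + 1).
Check: d/du[5*sqrt(u**4/2 + 4*u**2 + 1)] = (5*sqrt(2)*u**3 + 20*sqrt(2)*u)/sqrt(u**4 + 8*u**2 + 2) = G'(u).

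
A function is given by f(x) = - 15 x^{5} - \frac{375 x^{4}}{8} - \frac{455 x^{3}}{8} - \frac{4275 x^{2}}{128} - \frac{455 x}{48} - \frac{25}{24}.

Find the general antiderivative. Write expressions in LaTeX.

F(x) = - \frac{5 x^{6}}{2} - \frac{75 x^{5}}{8} - \frac{455 x^{4}}{32} - \frac{1425 x^{3}}{128} - \frac{455 x^{2}}{96} - \frac{25 x}{24} + C

The substitution u = - x^{2} - \frac{5 x}{4} - \frac{1}{3} works: f is exactly (dF/du)*(du/dx) for that inner function.
Check: d/dx[- \frac{5 x^{6}}{2} - \frac{75 x^{5}}{8} - \frac{455 x^{4}}{32} - \frac{1425 x^{3}}{128} - \frac{455 x^{2}}{96} - \frac{25 x}{24}] = - 15 x^{5} - \frac{375 x^{4}}{8} - \frac{455 x^{3}}{8} - \frac{4275 x^{2}}{128} - \frac{455 x}{48} - \frac{25}{24} = f(x).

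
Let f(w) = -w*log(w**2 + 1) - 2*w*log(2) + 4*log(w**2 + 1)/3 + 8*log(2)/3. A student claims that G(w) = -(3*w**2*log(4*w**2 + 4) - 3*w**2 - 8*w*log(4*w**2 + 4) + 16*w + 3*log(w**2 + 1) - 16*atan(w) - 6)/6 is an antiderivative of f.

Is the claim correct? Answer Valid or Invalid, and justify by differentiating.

d/dw[G] = -w*log(w**2 + 1) - 2*w*log(2) + 4*log(w**2 + 1)/3 + 8*log(2)/3
This equals f(w) exactly, so the claim holds.

Valid - the claim checks out under differentiation.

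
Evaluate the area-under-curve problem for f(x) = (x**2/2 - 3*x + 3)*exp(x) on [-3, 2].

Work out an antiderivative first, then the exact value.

Recognize the product-rule pattern: f = u'v + uv' with u = x**2/2 - 4*x + 7, v = exp(x), so integration by parts undoes it.
F(x) = x**2*exp(x)/2 - 4*x*exp(x) + 7*exp(x) is an antiderivative of f.
Check: d/dx[x**2*exp(x)/2 - 4*x*exp(x) + 7*exp(x)] = x**2*exp(x)/2 - 3*x*exp(x) + 3*exp(x), which equals f(x).
F(2) = exp(2); F(-3) = 47*exp(-3)/2.
Integral = F(2) - F(-3) = -47*exp(-3)/2 + exp(2).

Antiderivative: F(x) = x**2*exp(x)/2 - 4*x*exp(x) + 7*exp(x); value = -47*exp(-3)/2 + exp(2)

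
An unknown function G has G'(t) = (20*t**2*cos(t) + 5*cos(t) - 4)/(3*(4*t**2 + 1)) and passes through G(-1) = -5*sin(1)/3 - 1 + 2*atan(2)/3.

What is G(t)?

Since d/dt undoes antidifferentiation here, G(t) must give back the stated G'(t).
A general antiderivative is 5*sin(t)/3 - 2*atan(2*t)/3 + C.
The condition gives C = -5*sin(1)/3 - 1 + 2*atan(2)/3 - (-5*sin(1)/3 + 2*atan(2)/3) = -1.
So G(t) = 5*sin(t)/3 - 2*atan(2*t)/3 - 1.
Check: d/dt[5*sin(t)/3 - 2*atan(2*t)/3 - 1] = (20*t**2*cos(t) + 5*cos(t) - 4)/(12*t**2 + 3), which equals G'(t).

G(t) = 5*sin(t)/3 - 2*atan(2*t)/3 - 1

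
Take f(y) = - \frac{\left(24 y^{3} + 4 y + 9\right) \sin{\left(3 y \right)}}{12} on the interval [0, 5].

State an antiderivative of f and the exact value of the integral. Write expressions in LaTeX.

Antiderivative: F(y) = \frac{2 y^{3} \cos{\left(3 y \right)}}{3} - \frac{2 y^{2} \sin{\left(3 y \right)}}{3} - \frac{y \cos{\left(3 y \right)}}{3} + \frac{\sin{\left(3 y \right)}}{9} + \frac{\cos{\left(3 y \right)}}{4}; value = \frac{983 \cos{\left(15 \right)}}{12} - \frac{149 \sin{\left(15 \right)}}{9} - \frac{1}{4}

A candidate is checked by its d/dy: the result must match f(y).
F(y) = \frac{2 y^{3} \cos{\left(3 y \right)}}{3} - \frac{2 y^{2} \sin{\left(3 y \right)}}{3} - \frac{y \cos{\left(3 y \right)}}{3} + \frac{\sin{\left(3 y \right)}}{9} + \frac{\cos{\left(3 y \right)}}{4} is an antiderivative of f.
Check: d/dy[\frac{2 y^{3} \cos{\left(3 y \right)}}{3} - \frac{2 y^{2} \sin{\left(3 y \right)}}{3} - \frac{y \cos{\left(3 y \right)}}{3} + \frac{\sin{\left(3 y \right)}}{9} + \frac{\cos{\left(3 y \right)}}{4}] = - 2 y^{3} \sin{\left(3 y \right)} - \frac{y \sin{\left(3 y \right)}}{3} - \frac{3 \sin{\left(3 y \right)}}{4}, which equals f(y).
F(5) = \frac{983 \cos{\left(15 \right)}}{12} - \frac{149 \sin{\left(15 \right)}}{9}; F(0) = \frac{1}{4}.
Integral = F(5) - F(0) = \frac{983 \cos{\left(15 \right)}}{12} - \frac{149 \sin{\left(15 \right)}}{9} - \frac{1}{4}.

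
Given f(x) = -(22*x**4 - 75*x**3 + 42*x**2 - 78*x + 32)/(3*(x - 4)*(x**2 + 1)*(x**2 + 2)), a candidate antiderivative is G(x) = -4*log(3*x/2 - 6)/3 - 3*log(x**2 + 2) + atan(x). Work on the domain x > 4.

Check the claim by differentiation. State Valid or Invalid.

d/dx[G] = (-22*x**4 + 75*x**3 - 42*x**2 + 78*x - 32)/(3*x**5 - 12*x**4 + 9*x**3 - 36*x**2 + 6*x - 24)
This equals f(x) exactly, so the claim holds.

Valid. The derivative of G reproduces f.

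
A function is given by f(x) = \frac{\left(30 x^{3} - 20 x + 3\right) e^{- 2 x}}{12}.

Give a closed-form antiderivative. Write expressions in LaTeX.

An antiderivative is F(x) = \frac{\left(- 60 x^{3} - 90 x^{2} - 50 x - 31\right) e^{- 2 x}}{48}.

f has the shape u'v + uv' for u = - \frac{5 x^{3}}{4} - \frac{15 x^{2}}{8} - \frac{25 x}{24} - \frac{31}{48} and v = e^{- 2 x} — it is the derivative of the product u*v.
Check: d/dx[\frac{\left(- 60 x^{3} - 90 x^{2} - 50 x - 31\right) e^{- 2 x}}{48}] = \frac{\left(30 x^{3} - 20 x + 3\right) e^{- 2 x}}{12} = f(x).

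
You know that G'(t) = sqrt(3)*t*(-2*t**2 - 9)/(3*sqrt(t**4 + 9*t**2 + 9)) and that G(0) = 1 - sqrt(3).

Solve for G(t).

G(t) = 1 - sqrt(t**4/3 + 3*t**2 + 3)

The substitution u = t**4/3 + 3*t**2 + 3 works: G'(t) is exactly (dG/du)*(du/dt) for that inner function.
A general antiderivative is -sqrt(t**4/3 + 3*t**2 + 3) + C.
The condition gives C = 1 - sqrt(3) - (-sqrt(3)) = 1.
So G(t) = 1 - sqrt(t**4/3 + 3*t**2 + 3).
Check: d/dt[1 - sqrt(t**4/3 + 3*t**2 + 3)] = (-2*sqrt(3)*t**3 - 9*sqrt(3)*t)/(3*sqrt(t**4 + 9*t**2 + 9)), which equals G'(t).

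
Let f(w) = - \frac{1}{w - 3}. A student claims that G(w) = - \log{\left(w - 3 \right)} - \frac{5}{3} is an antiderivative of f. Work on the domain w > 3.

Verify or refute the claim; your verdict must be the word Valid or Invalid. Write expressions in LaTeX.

d/dw[G] = - \frac{1}{w - 3}
This equals f(w) exactly, so the claim holds.

Valid: G'(w) = f(w).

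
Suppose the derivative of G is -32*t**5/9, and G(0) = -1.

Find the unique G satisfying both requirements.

Any candidate G(t) must reproduce the stated G'(t) exactly.
A general antiderivative is -16*t**6/27 + C.
The condition gives C = -1 - (0) = -1.
So G(t) = -16*t**6/27 - 1.
Check: d/dt[-16*t**6/27 - 1] = -32*t**5/9 = G'(t).

G(t) = -16*t**6/27 - 1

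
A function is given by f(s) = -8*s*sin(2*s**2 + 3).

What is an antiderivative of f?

f matches the chain-rule pattern g'(h)*h' with inner function h(s) = 2*s**2 + 3; substituting u = h(s) collapses the integral.
Check: d/ds[2*cos(2*s**2 + 3)] = -8*s*sin(2*s**2 + 3) = f(s).

An antiderivative is F(s) = 2*cos(2*s**2 + 3).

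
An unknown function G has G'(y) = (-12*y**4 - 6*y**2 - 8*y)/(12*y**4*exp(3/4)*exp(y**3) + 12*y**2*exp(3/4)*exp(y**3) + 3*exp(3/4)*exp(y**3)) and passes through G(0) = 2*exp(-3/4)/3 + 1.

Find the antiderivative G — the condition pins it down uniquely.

Recognize the product-rule pattern: G'(y) = u'v + uv' with u = 2/(3*(2*y**2 + 1)), v = exp(-y**3 - 3/4), so integration by parts undoes it.
A general antiderivative is 2*exp(-y**3 - 3/4)/(3*(2*y**2 + 1)) + C.
The condition gives C = 2*exp(-3/4)/3 + 1 - (2*exp(-3/4)/3) = 1.
So G(y) = (6*y**2 + 2*exp(-y**3 - 3/4) + 3)/(3*(2*y**2 + 1)).
Check: d/dy[(6*y**2 + 2*exp(-y**3 - 3/4) + 3)/(3*(2*y**2 + 1))] = (-12*y**4*exp(3/4) - 6*y**2*exp(3/4) - 8*y*exp(3/4))/(12*y**4*exp(3/2)*exp(y**3) + 12*y**2*exp(3/2)*exp(y**3) + 3*exp(3/2)*exp(y**3)), which equals G'(y).

G(y) = (6*y**2 + 2*exp(-y**3 - 3/4) + 3)/(3*(2*y**2 + 1))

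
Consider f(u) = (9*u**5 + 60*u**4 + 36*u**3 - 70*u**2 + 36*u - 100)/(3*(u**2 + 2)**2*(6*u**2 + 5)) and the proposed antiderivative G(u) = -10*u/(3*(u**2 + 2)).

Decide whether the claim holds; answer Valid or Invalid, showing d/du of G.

d/du[G] = (10*u**2 - 20)/(3*u**4 + 12*u**2 + 12)
d/du[G] - f(u) = -3*u/(6*u**2 + 5) != 0.

Invalid: d/du[G] - f = -3*u/(6*u**2 + 5), which is not 0.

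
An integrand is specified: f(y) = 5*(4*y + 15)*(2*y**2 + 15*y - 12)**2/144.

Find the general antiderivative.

The substitution u = -y**2/3 - 5*y/2 + 2 works: f is exactly (dF/du)*(du/dy) for that inner function.
Check: d/dy[5*y**6/54 + 25*y**5/12 + 335*y**4/24 + 225*y**3/16 - 335*y**2/4 + 75*y] = 5*y**5/9 + 125*y**4/12 + 335*y**3/6 + 675*y**2/16 - 335*y/2 + 75, which equals f(y).

F(y) = 5*y**6/54 + 25*y**5/12 + 335*y**4/24 + 225*y**3/16 - 335*y**2/4 + 75*y + C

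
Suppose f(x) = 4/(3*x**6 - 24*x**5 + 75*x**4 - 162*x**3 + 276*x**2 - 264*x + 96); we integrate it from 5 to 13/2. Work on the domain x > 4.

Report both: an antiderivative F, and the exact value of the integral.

Antiderivative: F(x) = log(x - 4)/270 - log(x - 2)/12 + 56*log(x - 1)/675 - log(x**2 + 4)/600 - atan(x/2)/100 - 4/(45*x - 45); value = -log(9/2)/12 - 56*log(4)/675 - atan(13/4)/100 - log(185/4)/600 + log(5/2)/270 + log(29)/600 + 1/165 + atan(5/2)/100 + log(3)/12 + 56*log(11/2)/675

Factor the denominator (3*(x - 4)*(x - 2)*(x - 1)**2*(x**2 + 4)) and decompose: f = -(x + 6)/(300*(x**2 + 4)) + 56/(675*(x - 1)) + 4/(45*(x - 1)**2) - 1/(12*(x - 2)) + 1/(270*(x - 4)); each piece integrates to a log, atan, or power term.
F(x) = log(x - 4)/270 - log(x - 2)/12 + 56*log(x - 1)/675 - log(x**2 + 4)/600 - atan(x/2)/100 - 4/(45*x - 45) is an antiderivative of f.
Check: d/dx[log(x - 4)/270 - log(x - 2)/12 + 56*log(x - 1)/675 - log(x**2 + 4)/600 - atan(x/2)/100 - 4/(45*x - 45)] = 4/(3*x**6 - 24*x**5 + 75*x**4 - 162*x**3 + 276*x**2 - 264*x + 96) = f(x).
F(13/2) = -log(9/2)/12 - 8/495 - atan(13/4)/100 - log(185/4)/600 + log(5/2)/270 + 56*log(11/2)/675; F(5) = -log(3)/12 - 1/45 - atan(5/2)/100 - log(29)/600 + 56*log(4)/675.
Integral = F(13/2) - F(5) = -log(9/2)/12 - 56*log(4)/675 - atan(13/4)/100 - log(185/4)/600 + log(5/2)/270 + log(29)/600 + 1/165 + atan(5/2)/100 + log(3)/12 + 56*log(11/2)/675.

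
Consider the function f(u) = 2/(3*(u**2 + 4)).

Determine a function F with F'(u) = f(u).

Whatever form F(u) takes, F'(u) = f(u) is non-negotiable.
Check: d/du[atan(u/2)/3] = 2/(3*u**2 + 12), which equals f(u).

An antiderivative is F(u) = atan(u/2)/3.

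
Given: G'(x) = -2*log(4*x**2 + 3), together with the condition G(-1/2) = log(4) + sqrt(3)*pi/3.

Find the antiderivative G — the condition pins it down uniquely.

G(x) = -2*x*log(4*x**2 + 3) + 4*x - 2*sqrt(3)*atan(2*sqrt(3)*x/3) + 2

A candidate passes only if d/dx[G] lands on the given G'(x) exactly.
A general antiderivative is -2*x*log(4*x**2 + 3) + 4*x - 2*sqrt(3)*atan(2*sqrt(3)*x/3) + C.
The condition gives C = log(4) + sqrt(3)*pi/3 - (-2 + log(4) + sqrt(3)*pi/3) = 2.
So G(x) = -2*x*log(4*x**2 + 3) + 4*x - 2*sqrt(3)*atan(2*sqrt(3)*x/3) + 2.
Check: d/dx[-2*x*log(4*x**2 + 3) + 4*x - 2*sqrt(3)*atan(2*sqrt(3)*x/3) + 2] = -2*log(4*x**2 + 3) = G'(x).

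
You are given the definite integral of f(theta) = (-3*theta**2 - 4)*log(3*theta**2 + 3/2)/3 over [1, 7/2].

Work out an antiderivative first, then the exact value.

Differentiate the proposed F(theta) back; it has to land on f(theta) exactly.
F(theta) = -theta**3*log(3*theta**2 + 3/2)/3 + 2*theta**3/9 - 4*theta*log(3*theta**2 + 3/2)/3 + 7*theta/3 - 7*sqrt(2)*atan(sqrt(2)*theta)/6 is an antiderivative of f.
Check: d/dtheta[-theta**3*log(3*theta**2 + 3/2)/3 + 2*theta**3/9 - 4*theta*log(3*theta**2 + 3/2)/3 + 7*theta/3 - 7*sqrt(2)*atan(sqrt(2)*theta)/6] = -theta**2*log(theta**2 + 1/2) - theta**2*log(3) - 4*log(theta**2 + 1/2)/3 - 4*log(3)/3, which equals f(theta).
F(7/2) = -455*log(153/4)/24 - 7*sqrt(2)*atan(7*sqrt(2)/2)/6 + 637/36; F(1) = -5*log(9/2)/3 - 7*sqrt(2)*atan(sqrt(2))/6 + 23/9.
Integral = F(7/2) - F(1) = -455*log(153/4)/24 - 7*sqrt(2)*atan(7*sqrt(2)/2)/6 + 7*sqrt(2)*atan(sqrt(2))/6 + 5*log(9/2)/3 + 545/36.

Antiderivative: F(theta) = -theta**3*log(3*theta**2 + 3/2)/3 + 2*theta**3/9 - 4*theta*log(3*theta**2 + 3/2)/3 + 7*theta/3 - 7*sqrt(2)*atan(sqrt(2)*theta)/6; value = -455*log(153/4)/24 - 7*sqrt(2)*atan(7*sqrt(2)/2)/6 + 7*sqrt(2)*atan(sqrt(2))/6 + 5*log(9/2)/3 + 545/36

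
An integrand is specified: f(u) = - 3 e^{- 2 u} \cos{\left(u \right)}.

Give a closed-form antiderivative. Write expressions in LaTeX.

Any candidate F(u) must reproduce f(u) exactly when differentiated.
Check: d/du[\frac{3 \left(- \sin{\left(u \right)} + 2 \cos{\left(u \right)}\right) e^{- 2 u}}{5}] = - 3 e^{- 2 u} \cos{\left(u \right)} = f(u).

An antiderivative is F(u) = \frac{3 \left(- \sin{\left(u \right)} + 2 \cos{\left(u \right)}\right) e^{- 2 u}}{5}.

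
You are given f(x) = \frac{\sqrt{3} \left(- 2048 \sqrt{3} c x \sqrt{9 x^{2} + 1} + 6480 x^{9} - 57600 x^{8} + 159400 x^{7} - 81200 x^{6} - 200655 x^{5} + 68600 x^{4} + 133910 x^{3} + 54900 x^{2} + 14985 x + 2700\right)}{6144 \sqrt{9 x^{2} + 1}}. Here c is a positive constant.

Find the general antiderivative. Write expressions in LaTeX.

F(x) = \frac{- 3072 c x^{2} + 80 \sqrt{3} x^{8} \sqrt{9 x^{2} + 1} - 800 \sqrt{3} x^{7} \sqrt{9 x^{2} + 1} + 2520 \sqrt{3} x^{6} \sqrt{9 x^{2} + 1} - 1400 \sqrt{3} x^{5} \sqrt{9 x^{2} + 1} - 4795 \sqrt{3} x^{4} \sqrt{9 x^{2} + 1} + 2100 \sqrt{3} x^{3} \sqrt{9 x^{2} + 1} + 5670 \sqrt{3} x^{2} \sqrt{9 x^{2} + 1} + 2700 \sqrt{3} x \sqrt{9 x^{2} + 1} + 405 \sqrt{3} \sqrt{9 x^{2} + 1}}{6144} + C

A candidate is checked by its d/dx: the result must match f(x).
Check: d/dx[\frac{- 3072 c x^{2} + 80 \sqrt{3} x^{8} \sqrt{9 x^{2} + 1} - 800 \sqrt{3} x^{7} \sqrt{9 x^{2} + 1} + 2520 \sqrt{3} x^{6} \sqrt{9 x^{2} + 1} - 1400 \sqrt{3} x^{5} \sqrt{9 x^{2} + 1} - 4795 \sqrt{3} x^{4} \sqrt{9 x^{2} + 1} + 2100 \sqrt{3} x^{3} \sqrt{9 x^{2} + 1} + 5670 \sqrt{3} x^{2} \sqrt{9 x^{2} + 1} + 2700 \sqrt{3} x \sqrt{9 x^{2} + 1} + 405 \sqrt{3} \sqrt{9 x^{2} + 1}}{6144}] = \frac{- 6144 c x \sqrt{9 x^{2} + 1} + 6480 \sqrt{3} x^{9} - 57600 \sqrt{3} x^{8} + 159400 \sqrt{3} x^{7} - 81200 \sqrt{3} x^{6} - 200655 \sqrt{3} x^{5} + 68600 \sqrt{3} x^{4} + 133910 \sqrt{3} x^{3} + 54900 \sqrt{3} x^{2} + 14985 \sqrt{3} x + 2700 \sqrt{3}}{6144 \sqrt{9 x^{2} + 1}}, which equals f(x).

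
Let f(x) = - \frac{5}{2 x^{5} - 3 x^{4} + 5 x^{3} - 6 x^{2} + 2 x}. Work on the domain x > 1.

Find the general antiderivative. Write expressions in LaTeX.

F(x) = \frac{5 \left(- 18 \log{\left(x \right)} - 12 \log{\left(x - 1 \right)} + 32 \log{\left(x - \frac{1}{2} \right)} - \log{\left(x^{2} + 2 \right)} - 2 \sqrt{2} \operatorname{atan}{\left(\frac{\sqrt{2} x}{2} \right)}\right)}{36} + C

Factor the denominator (x \left(x - 1\right) \left(2 x - 1\right) \left(x^{2} + 2\right)) and decompose: f = - \frac{5 \left(x + 2\right)}{18 \left(x^{2} + 2\right)} + \frac{80}{9 \left(2 x - 1\right)} - \frac{5}{3 \left(x - 1\right)} - \frac{5}{2 x}; each piece integrates to a log, atan, or power term.
Check: d/dx[\frac{5 \left(- 18 \log{\left(x \right)} - 12 \log{\left(x - 1 \right)} + 32 \log{\left(x - \frac{1}{2} \right)} - \log{\left(x^{2} + 2 \right)} - 2 \sqrt{2} \operatorname{atan}{\left(\frac{\sqrt{2} x}{2} \right)}\right)}{36}] = - \frac{5}{2 x^{5} - 3 x^{4} + 5 x^{3} - 6 x^{2} + 2 x} = f(x).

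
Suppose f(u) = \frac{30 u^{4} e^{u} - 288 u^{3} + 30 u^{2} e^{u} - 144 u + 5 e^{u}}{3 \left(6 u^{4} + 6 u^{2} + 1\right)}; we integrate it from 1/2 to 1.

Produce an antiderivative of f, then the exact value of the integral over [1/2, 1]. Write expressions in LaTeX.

Recover f(u) by differentiating a candidate F(u); any mismatch rules it out.
F(u) = \frac{5 e^{u}}{3} - 4 \log{\left(2 u^{4} + 2 u^{2} + \frac{1}{3} \right)} is an antiderivative of f.
Check: d/du[\frac{5 e^{u}}{3} - 4 \log{\left(2 u^{4} + 2 u^{2} + \frac{1}{3} \right)}] = \frac{30 u^{4} e^{u} - 288 u^{3} + 30 u^{2} e^{u} - 144 u + 5 e^{u}}{18 u^{4} + 18 u^{2} + 3}, which equals f(u).
F(1) = - 4 \log{\left(\frac{13}{3} \right)} + \frac{5 e}{3}; F(1/2) = - 4 \log{\left(\frac{23}{24} \right)} + \frac{5 e^{\frac{1}{2}}}{3}.
Integral = F(1) - F(1/2) = - 4 \log{\left(\frac{13}{3} \right)} - \frac{5 e^{\frac{1}{2}}}{3} + 4 \log{\left(\frac{23}{24} \right)} + \frac{5 e}{3}.

Antiderivative: F(u) = \frac{5 e^{u}}{3} - 4 \log{\left(2 u^{4} + 2 u^{2} + \frac{1}{3} \right)}; value = - 4 \log{\left(\frac{13}{3} \right)} - \frac{5 e^{\frac{1}{2}}}{3} + 4 \log{\left(\frac{23}{24} \right)} + \frac{5 e}{3}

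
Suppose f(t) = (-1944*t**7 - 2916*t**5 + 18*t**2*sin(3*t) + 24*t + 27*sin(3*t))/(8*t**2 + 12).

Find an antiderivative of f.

An antiderivative is F(t) = -81*t**6/2 + 3*log(2*t**2 + 3)/2 - 3*cos(3*t)/4.

Recover f(t) by differentiating a candidate F(t); any mismatch rules it out.
Check: d/dt[-81*t**6/2 + 3*log(2*t**2 + 3)/2 - 3*cos(3*t)/4] = (-1944*t**7 - 2916*t**5 + 18*t**2*sin(3*t) + 24*t + 27*sin(3*t))/(8*t**2 + 12) = f(t).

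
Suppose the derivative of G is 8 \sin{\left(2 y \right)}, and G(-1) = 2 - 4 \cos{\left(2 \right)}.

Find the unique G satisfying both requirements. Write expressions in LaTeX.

Any candidate G(y) must reproduce the stated G'(y) exactly.
A general antiderivative is - 4 \cos{\left(2 y \right)} + C.
The condition gives C = 2 - 4 \cos{\left(2 \right)} - (- 4 \cos{\left(2 \right)}) = 2.
So G(y) = 2 - 4 \cos{\left(2 y \right)}.
Check: d/dy[2 - 4 \cos{\left(2 y \right)}] = 8 \sin{\left(2 y \right)} = G'(y).

G(y) = 2 - 4 \cos{\left(2 y \right)}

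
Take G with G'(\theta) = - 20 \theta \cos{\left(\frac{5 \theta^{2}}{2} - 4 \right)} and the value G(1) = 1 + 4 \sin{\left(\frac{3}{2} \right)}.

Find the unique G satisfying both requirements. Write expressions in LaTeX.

G'(\theta) matches the chain-rule pattern g'(h)*h' with inner function h(\theta) = \frac{5 \theta^{2}}{2} - 4; substituting u = h(\theta) collapses the integral.
A general antiderivative is - 4 \sin{\left(\frac{5 \theta^{2}}{2} - 4 \right)} + C.
The condition gives C = 1 + 4 \sin{\left(\frac{3}{2} \right)} - (4 \sin{\left(\frac{3}{2} \right)}) = 1.
So G(\theta) = 1 - 4 \sin{\left(\frac{5 \theta^{2}}{2} - 4 \right)}.
Check: d/d\theta[1 - 4 \sin{\left(\frac{5 \theta^{2}}{2} - 4 \right)}] = - 20 \theta \cos{\left(\frac{5 \theta^{2}}{2} - 4 \right)} = G'(\theta).

G(\theta) = 1 - 4 \sin{\left(\frac{5 \theta^{2}}{2} - 4 \right)}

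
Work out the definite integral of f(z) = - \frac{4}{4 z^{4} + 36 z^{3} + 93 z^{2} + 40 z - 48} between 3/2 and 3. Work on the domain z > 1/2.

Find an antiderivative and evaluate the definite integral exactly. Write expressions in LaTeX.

The denominator factors as \left(z + 4\right)^{2} \left(2 z - 1\right) \left(2 z + 3\right); partial fractions split f into directly integrable pieces: \frac{4}{25 \left(2 z + 3\right)} - \frac{4}{81 \left(2 z - 1\right)} - \frac{112}{2025 \left(z + 4\right)} - \frac{4}{45 \left(z + 4\right)^{2}}.
F(z) = \frac{2 \left(- 25 z \log{\left(z - \frac{1}{2} \right)} + 81 z \log{\left(z + \frac{3}{2} \right)} - 56 z \log{\left(z + 4 \right)} - 100 \log{\left(z - \frac{1}{2} \right)} + 324 \log{\left(z + \frac{3}{2} \right)} - 224 \log{\left(z + 4 \right)} + 90\right)}{2025 \left(z + 4\right)} is an antiderivative of f.
Check: d/dz[\frac{2 \left(- 25 z \log{\left(z - \frac{1}{2} \right)} + 81 z \log{\left(z + \frac{3}{2} \right)} - 56 z \log{\left(z + 4 \right)} - 100 \log{\left(z - \frac{1}{2} \right)} + 324 \log{\left(z + \frac{3}{2} \right)} - 224 \log{\left(z + 4 \right)} + 90\right)}{2025 \left(z + 4\right)}] = - \frac{4}{4 z^{4} + 36 z^{3} + 93 z^{2} + 40 z - 48} = f(z).
F(3) = - \frac{112 \log{\left(7 \right)}}{2025} - \frac{2 \log{\left(\frac{5}{2} \right)}}{81} + \frac{4}{315} + \frac{2 \log{\left(\frac{9}{2} \right)}}{25}; F(3/2) = - \frac{112 \log{\left(\frac{11}{2} \right)}}{2025} + \frac{8}{495} + \frac{2 \log{\left(3 \right)}}{25}.
Integral = F(3) - F(3/2) = - \frac{112 \log{\left(7 \right)}}{2025} - \frac{2 \log{\left(3 \right)}}{25} - \frac{2 \log{\left(\frac{5}{2} \right)}}{81} - \frac{4}{1155} + \frac{112 \log{\left(\frac{11}{2} \right)}}{2025} + \frac{2 \log{\left(\frac{9}{2} \right)}}{25}.

Antiderivative: F(z) = \frac{2 \left(- 25 z \log{\left(z - \frac{1}{2} \right)} + 81 z \log{\left(z + \frac{3}{2} \right)} - 56 z \log{\left(z + 4 \right)} - 100 \log{\left(z - \frac{1}{2} \right)} + 324 \log{\left(z + \frac{3}{2} \right)} - 224 \log{\left(z + 4 \right)} + 90\right)}{2025 \left(z + 4\right)}; value = - \frac{112 \log{\left(7 \right)}}{2025} - \frac{2 \log{\left(3 \right)}}{25} - \frac{2 \log{\left(\frac{5}{2} \right)}}{81} - \frac{4}{1155} + \frac{112 \log{\left(\frac{11}{2} \right)}}{2025} + \frac{2 \log{\left(\frac{9}{2} \right)}}{25}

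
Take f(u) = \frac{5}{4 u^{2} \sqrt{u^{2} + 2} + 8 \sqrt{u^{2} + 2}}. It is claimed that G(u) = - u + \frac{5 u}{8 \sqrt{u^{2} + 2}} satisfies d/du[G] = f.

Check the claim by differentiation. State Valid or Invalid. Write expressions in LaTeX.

d/du[G] = \frac{- 4 u^{4} - 16 u^{2} + 5 \sqrt{u^{2} + 2} - 16}{4 u^{4} + 16 u^{2} + 16}
d/du[G] - f(u) = -1 != 0.

Invalid: d/du[G] - f = -1, which is not 0.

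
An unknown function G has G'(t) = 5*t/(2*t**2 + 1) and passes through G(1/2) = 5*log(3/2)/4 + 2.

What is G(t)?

The substitution u = 2*t**2 + 1 works: G'(t) is exactly (dG/du)*(du/dt) for that inner function.
A general antiderivative is 5*log(2*t**2 + 1)/4 + C.
The condition gives C = 5*log(3/2)/4 + 2 - (5*log(3/2)/4) = 2.
So G(t) = 5*log(2*t**2 + 1)/4 + 2.
Check: d/dt[5*log(2*t**2 + 1)/4 + 2] = 5*t/(2*t**2 + 1) = G'(t).

G(t) = 5*log(2*t**2 + 1)/4 + 2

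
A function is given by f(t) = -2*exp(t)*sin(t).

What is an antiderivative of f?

An antiderivative is F(t) = (-sin(t) + cos(t))*exp(t).

Differentiate the proposed F(t) back; it has to land on f(t) exactly.
Check: d/dt[(-sin(t) + cos(t))*exp(t)] = -2*exp(t)*sin(t) = f(t).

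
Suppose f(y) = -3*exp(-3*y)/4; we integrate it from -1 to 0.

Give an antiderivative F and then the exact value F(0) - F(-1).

Antiderivative: F(y) = exp(-3*y)/4; value = 1/4 - exp(3)/4

Recover f(y) by differentiating a candidate F(y); any mismatch rules it out.
F(y) = exp(-3*y)/4 is an antiderivative of f.
Check: d/dy[exp(-3*y)/4] = -3*exp(-3*y)/4 = f(y).
F(0) = 1/4; F(-1) = exp(3)/4.
Integral = F(0) - F(-1) = 1/4 - exp(3)/4.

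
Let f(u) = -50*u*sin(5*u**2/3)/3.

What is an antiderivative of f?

An antiderivative is F(u) = 5*cos(5*u**2/3).

The substitution w = 5*u**2/3 works: f is exactly (dF/dw)*(dw/du) for that inner function.
Check: d/du[5*cos(5*u**2/3)] = -50*u*sin(5*u**2/3)/3 = f(u).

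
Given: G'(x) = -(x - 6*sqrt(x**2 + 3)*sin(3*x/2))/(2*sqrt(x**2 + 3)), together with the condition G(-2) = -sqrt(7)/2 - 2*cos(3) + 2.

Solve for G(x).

Whatever form G(x) takes, its d/dx must return the stated G'(x).
A general antiderivative is -sqrt(x**2 + 3)/2 - 2*cos(3*x/2) + C.
The condition gives C = -sqrt(7)/2 - 2*cos(3) + 2 - (-sqrt(7)/2 - 2*cos(3)) = 2.
So G(x) = -(sqrt(x**2 + 3) + 4*cos(3*x/2) - 4)/2.
Check: d/dx[-(sqrt(x**2 + 3) + 4*cos(3*x/2) - 4)/2] = (-x + 6*sqrt(x**2 + 3)*sin(3*x/2))/(2*sqrt(x**2 + 3)), which equals G'(x).

G(x) = -(sqrt(x**2 + 3) + 4*cos(3*x/2) - 4)/2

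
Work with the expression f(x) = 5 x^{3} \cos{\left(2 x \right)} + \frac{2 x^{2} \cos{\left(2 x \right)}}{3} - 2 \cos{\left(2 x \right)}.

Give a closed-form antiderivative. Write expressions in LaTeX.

The integrand splits into summands that can be handled one at a time.
Check: d/dx[\frac{5 x^{3} \sin{\left(2 x \right)}}{2} + \frac{x^{2} \sin{\left(2 x \right)}}{3} + \frac{15 x^{2} \cos{\left(2 x \right)}}{4} - \frac{15 x \sin{\left(2 x \right)}}{4} + \frac{x \cos{\left(2 x \right)}}{3} - \frac{7 \sin{\left(2 x \right)}}{6} - \frac{15 \cos{\left(2 x \right)}}{8}] = 5 x^{3} \cos{\left(2 x \right)} + \frac{2 x^{2} \cos{\left(2 x \right)}}{3} - 2 \cos{\left(2 x \right)} = f(x).

An antiderivative is F(x) = \frac{5 x^{3} \sin{\left(2 x \right)}}{2} + \frac{x^{2} \sin{\left(2 x \right)}}{3} + \frac{15 x^{2} \cos{\left(2 x \right)}}{4} - \frac{15 x \sin{\left(2 x \right)}}{4} + \frac{x \cos{\left(2 x \right)}}{3} - \frac{7 \sin{\left(2 x \right)}}{6} - \frac{15 \cos{\left(2 x \right)}}{8}.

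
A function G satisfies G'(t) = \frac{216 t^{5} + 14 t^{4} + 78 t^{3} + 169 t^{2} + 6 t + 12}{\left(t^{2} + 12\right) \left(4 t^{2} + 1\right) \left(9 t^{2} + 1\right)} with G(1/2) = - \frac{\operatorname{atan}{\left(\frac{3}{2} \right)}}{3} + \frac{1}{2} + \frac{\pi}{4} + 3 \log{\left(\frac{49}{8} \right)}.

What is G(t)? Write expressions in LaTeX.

Check a candidate G(t) by differentiating: d/dt[G] must match the given G'(t).
A general antiderivative is 3 \log{\left(\frac{t^{2}}{2} + 6 \right)} + \operatorname{atan}{\left(2 t \right)} - \frac{\operatorname{atan}{\left(3 t \right)}}{3} + C.
The condition gives C = - \frac{\operatorname{atan}{\left(\frac{3}{2} \right)}}{3} + \frac{1}{2} + \frac{\pi}{4} + 3 \log{\left(\frac{49}{8} \right)} - (- \frac{\operatorname{atan}{\left(\frac{3}{2} \right)}}{3} + \frac{\pi}{4} + 3 \log{\left(\frac{49}{8} \right)}) = \frac{1}{2}.
So G(t) = 3 \log{\left(\frac{t^{2}}{2} + 6 \right)} + \operatorname{atan}{\left(2 t \right)} - \frac{\operatorname{atan}{\left(3 t \right)}}{3} + \frac{1}{2}.
Check: d/dt[3 \log{\left(\frac{t^{2}}{2} + 6 \right)} + \operatorname{atan}{\left(2 t \right)} - \frac{\operatorname{atan}{\left(3 t \right)}}{3} + \frac{1}{2}] = \frac{216 t^{5} + 14 t^{4} + 78 t^{3} + 169 t^{2} + 6 t + 12}{36 t^{6} + 445 t^{4} + 157 t^{2} + 12}, which equals G'(t).

G(t) = 3 \log{\left(\frac{t^{2}}{2} + 6 \right)} + \operatorname{atan}{\left(2 t \right)} - \frac{\operatorname{atan}{\left(3 t \right)}}{3} + \frac{1}{2}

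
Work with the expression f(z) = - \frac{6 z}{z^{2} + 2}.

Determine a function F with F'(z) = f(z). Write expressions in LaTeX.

An antiderivative is F(z) = - 3 \log{\left(z^{2} + 2 \right)}.

f matches the chain-rule pattern g'(h)*h' with inner function h(z) = z^{2} + 2; substituting u = h(z) collapses the integral.
Check: d/dz[- 3 \log{\left(z^{2} + 2 \right)}] = - \frac{6 z}{z^{2} + 2} = f(z).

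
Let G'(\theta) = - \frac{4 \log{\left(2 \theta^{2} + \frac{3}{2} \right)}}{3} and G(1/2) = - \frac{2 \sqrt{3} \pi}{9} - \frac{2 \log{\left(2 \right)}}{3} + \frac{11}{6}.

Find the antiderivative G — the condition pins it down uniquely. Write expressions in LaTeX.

G(\theta) = \frac{- 8 \theta \log{\left(2 \theta^{2} + \frac{3}{2} \right)} + 16 \theta - 8 \sqrt{3} \operatorname{atan}{\left(\frac{2 \sqrt{3} \theta}{3} \right)} + 3}{6}

For G(\theta) to be correct, d/d\theta[G] must agree with the stated G'(\theta) identically.
A general antiderivative is - \frac{4 \theta \log{\left(2 \theta^{2} + \frac{3}{2} \right)}}{3} + \frac{8 \theta}{3} - \frac{4 \sqrt{3} \operatorname{atan}{\left(\frac{2 \sqrt{3} \theta}{3} \right)}}{3} + C.
The condition gives C = - \frac{2 \sqrt{3} \pi}{9} - \frac{2 \log{\left(2 \right)}}{3} + \frac{11}{6} - (- \frac{2 \sqrt{3} \pi}{9} - \frac{2 \log{\left(2 \right)}}{3} + \frac{4}{3}) = \frac{1}{2}.
So G(\theta) = \frac{- 8 \theta \log{\left(2 \theta^{2} + \frac{3}{2} \right)} + 16 \theta - 8 \sqrt{3} \operatorname{atan}{\left(\frac{2 \sqrt{3} \theta}{3} \right)} + 3}{6}.
Check: d/d\theta[\frac{- 8 \theta \log{\left(2 \theta^{2} + \frac{3}{2} \right)} + 16 \theta - 8 \sqrt{3} \operatorname{atan}{\left(\frac{2 \sqrt{3} \theta}{3} \right)} + 3}{6}] = - \frac{4 \log{\left(2 \theta^{2} + \frac{3}{2} \right)}}{3} = G'(\theta).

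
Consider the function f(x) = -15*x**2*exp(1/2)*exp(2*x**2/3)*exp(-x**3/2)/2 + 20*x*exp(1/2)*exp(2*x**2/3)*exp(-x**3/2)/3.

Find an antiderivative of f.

An antiderivative is F(x) = 5*exp(1/2)*exp(2*x**2/3)*exp(-x**3/2).

The substitution u = -x**3/2 + 2*x**2/3 + 1/2 works: f is exactly (dF/du)*(du/dx) for that inner function.
Check: d/dx[5*exp(1/2)*exp(2*x**2/3)*exp(-x**3/2)] = (-45*x**2*exp(1/2)*exp(2*x**2/3) + 40*x*exp(1/2)*exp(2*x**2/3))*exp(-x**3/2)/6, which equals f(x).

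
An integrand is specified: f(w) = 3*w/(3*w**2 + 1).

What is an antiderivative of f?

The substitution u = w**2 + 1/3 works: f is exactly (dF/du)*(du/dw) for that inner function.
Check: d/dw[log(w**2 + 1/3)/2] = 3*w/(3*w**2 + 1) = f(w).

An antiderivative is F(w) = log(w**2 + 1/3)/2.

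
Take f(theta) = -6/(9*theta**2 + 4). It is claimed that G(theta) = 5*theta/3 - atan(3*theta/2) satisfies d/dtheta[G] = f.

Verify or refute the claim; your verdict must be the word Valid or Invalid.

d/dtheta[G] = (45*theta**2 + 2)/(27*theta**2 + 12)
d/dtheta[G] - f(theta) = 5/3 != 0.

Invalid: d/dtheta[G] - f = 5/3, which is not 0.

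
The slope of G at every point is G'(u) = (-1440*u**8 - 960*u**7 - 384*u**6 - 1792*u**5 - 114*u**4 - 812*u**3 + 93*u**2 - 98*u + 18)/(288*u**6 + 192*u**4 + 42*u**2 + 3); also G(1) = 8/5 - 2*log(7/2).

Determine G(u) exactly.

G(u) = (-20*u**5 - 20*u**4 + 19*u**3 - 24*u**2*log(3*u**2 + 1/2) + 19*u**2 + 18*u - 6*log(3*u**2 + 1/2) + 8)/(12*u**2 + 3)

For G(u) to be correct, d/du[G] must agree with the stated G'(u) identically.
A general antiderivative is -5*u**3/3 - 5*u**2/3 + 2*u + (2*u + 1/3)/(2*u**2 + 1/2) - 2*log(3*u**2 + 1/2) + C.
The condition gives C = 8/5 - 2*log(7/2) - (-2*log(7/2) - 2/5) = 2.
So G(u) = (-20*u**5 - 20*u**4 + 19*u**3 - 24*u**2*log(3*u**2 + 1/2) + 19*u**2 + 18*u - 6*log(3*u**2 + 1/2) + 8)/(12*u**2 + 3).
Check: d/du[(-20*u**5 - 20*u**4 + 19*u**3 - 24*u**2*log(3*u**2 + 1/2) + 19*u**2 + 18*u - 6*log(3*u**2 + 1/2) + 8)/(12*u**2 + 3)] = (-1440*u**8 - 960*u**7 - 384*u**6 - 1792*u**5 - 114*u**4 - 812*u**3 + 93*u**2 - 98*u + 18)/(288*u**6 + 192*u**4 + 42*u**2 + 3) = G'(u).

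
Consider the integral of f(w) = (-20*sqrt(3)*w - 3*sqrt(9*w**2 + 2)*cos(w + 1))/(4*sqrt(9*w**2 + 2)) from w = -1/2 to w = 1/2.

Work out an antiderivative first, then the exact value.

Differentiate the proposed F(w) back; it has to land on f(w) exactly.
F(w) = -5*sqrt(3*w**2 + 2/3)/3 - 3*sin(w + 1)/4 is an antiderivative of f.
Check: d/dw[-5*sqrt(3*w**2 + 2/3)/3 - 3*sin(w + 1)/4] = (-20*sqrt(3)*w - 3*sqrt(9*w**2 + 2)*cos(w + 1))/(4*sqrt(9*w**2 + 2)) = f(w).
F(1/2) = -5*sqrt(51)/18 - 3*sin(3/2)/4; F(-1/2) = -5*sqrt(51)/18 - 3*sin(1/2)/4.
Integral = F(1/2) - F(-1/2) = -3*sin(3/2)/4 + 3*sin(1/2)/4.

Antiderivative: F(w) = -5*sqrt(3*w**2 + 2/3)/3 - 3*sin(w + 1)/4; value = -3*sin(3/2)/4 + 3*sin(1/2)/4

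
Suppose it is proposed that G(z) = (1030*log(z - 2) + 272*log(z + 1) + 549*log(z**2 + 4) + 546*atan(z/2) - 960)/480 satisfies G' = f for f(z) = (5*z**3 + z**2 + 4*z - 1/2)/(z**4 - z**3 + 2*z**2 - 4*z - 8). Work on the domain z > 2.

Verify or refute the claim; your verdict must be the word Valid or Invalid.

d/dz[G] = (10*z**3 + 2*z**2 + 8*z - 1)/(2*z**4 - 2*z**3 + 4*z**2 - 8*z - 16)
This equals f(z) exactly, so the claim holds.

Valid - differentiating G returns exactly f.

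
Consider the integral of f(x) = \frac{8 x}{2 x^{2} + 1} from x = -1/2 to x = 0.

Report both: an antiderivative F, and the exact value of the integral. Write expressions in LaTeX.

The substitution u = 2 x^{2} + 1 works: f is exactly (dF/du)*(du/dx) for that inner function.
F(x) = 2 \log{\left(2 x^{2} + 1 \right)} is an antiderivative of f.
Check: d/dx[2 \log{\left(2 x^{2} + 1 \right)}] = \frac{8 x}{2 x^{2} + 1} = f(x).
F(0) = 0; F(-1/2) = 2 \log{\left(\frac{3}{2} \right)}.
Integral = F(0) - F(-1/2) = - 2 \log{\left(\frac{3}{2} \right)}.

Antiderivative: F(x) = 2 \log{\left(2 x^{2} + 1 \right)}; value = - 2 \log{\left(\frac{3}{2} \right)}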